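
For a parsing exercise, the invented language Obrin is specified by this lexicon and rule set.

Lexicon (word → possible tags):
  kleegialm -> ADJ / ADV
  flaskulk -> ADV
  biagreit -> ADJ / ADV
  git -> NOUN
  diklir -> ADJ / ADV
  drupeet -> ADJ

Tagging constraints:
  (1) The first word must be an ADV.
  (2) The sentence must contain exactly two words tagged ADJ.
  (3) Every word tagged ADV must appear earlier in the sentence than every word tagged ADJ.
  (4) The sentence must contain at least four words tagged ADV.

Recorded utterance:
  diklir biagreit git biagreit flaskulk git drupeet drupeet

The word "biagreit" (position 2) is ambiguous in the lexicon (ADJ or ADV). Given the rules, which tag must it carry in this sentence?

Candidates per position — 1:diklir {ADJ,ADV}; 2:biagreit {ADJ,ADV}; 3:git {NOUN}; 4:biagreit {ADJ,ADV}; 5:flaskulk {ADV}; 6:git {NOUN}; 7:drupeet {ADJ}; 8:drupeet {ADJ}.
At position 1, choosing ADJ makes rule 1 impossible to satisfy; hence ADV.
At position 2, choosing ADJ makes rule 2 impossible to satisfy; hence ADV.
At position 4, choosing ADJ makes rule 2 impossible to satisfy; hence ADV.
That leaves exactly one tagging: ADV ADV NOUN ADV ADV NOUN ADJ ADJ.
Check: rule 1 ok; rule 2 ok; rule 3 ok; rule 4 ok.

ADV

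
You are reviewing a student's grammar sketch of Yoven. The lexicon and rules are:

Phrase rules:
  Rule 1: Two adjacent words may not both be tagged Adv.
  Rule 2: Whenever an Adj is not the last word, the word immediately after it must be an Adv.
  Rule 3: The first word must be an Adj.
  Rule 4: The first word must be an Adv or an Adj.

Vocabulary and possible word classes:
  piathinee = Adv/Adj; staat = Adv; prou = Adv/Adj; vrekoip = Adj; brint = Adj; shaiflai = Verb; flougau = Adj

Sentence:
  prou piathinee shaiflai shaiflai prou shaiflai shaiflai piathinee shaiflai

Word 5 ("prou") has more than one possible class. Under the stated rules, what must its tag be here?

Adv

Candidates per position — 1:prou {Adv,Adj}; 2:piathinee {Adv,Adj}; 3:shaiflai {Verb}; 4:shaiflai {Verb}; 5:prou {Adv,Adj}; 6:shaiflai {Verb}; 7:shaiflai {Verb}; 8:piathinee {Adv,Adj}; 9:shaiflai {Verb}.
Position 1: Adv is ruled out by rule 3; that leaves Adj.
Position 2: Adj is ruled out by rule 2; that leaves Adv.
Position 5: Adj is ruled out by rule 2; that leaves Adv.
Position 8: Adj is ruled out by rule 2; that leaves Adv.
The unique satisfying tagging is: Adj Adv Verb Verb Adv Verb Verb Adv Verb.
Check: rule 1 holds; rule 2 holds; rule 3 holds; rule 4 holds.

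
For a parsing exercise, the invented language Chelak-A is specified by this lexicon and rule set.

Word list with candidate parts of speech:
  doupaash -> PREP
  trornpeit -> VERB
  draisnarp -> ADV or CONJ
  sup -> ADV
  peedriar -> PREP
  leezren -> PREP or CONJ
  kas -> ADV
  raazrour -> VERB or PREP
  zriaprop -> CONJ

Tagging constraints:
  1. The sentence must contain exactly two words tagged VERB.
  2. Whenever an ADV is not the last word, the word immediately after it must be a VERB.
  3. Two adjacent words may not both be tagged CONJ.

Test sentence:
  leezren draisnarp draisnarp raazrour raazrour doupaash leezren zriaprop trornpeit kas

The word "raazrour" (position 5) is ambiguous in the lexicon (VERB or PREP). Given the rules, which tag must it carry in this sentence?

Candidates per position — 1:leezren {PREP,CONJ}; 2:draisnarp {ADV,CONJ}; 3:draisnarp {ADV,CONJ}; 4:raazrour {VERB,PREP}; 5:raazrour {VERB,PREP}; 6:doupaash {PREP}; 7:leezren {PREP,CONJ}; 8:zriaprop {CONJ}; 9:trornpeit {VERB}; 10:kas {ADV}.
At position 2, choosing ADV makes rule 2 impossible to satisfy; hence CONJ.
At position 3, choosing CONJ makes rule 3 impossible to satisfy; hence ADV.
At position 4, choosing PREP makes rule 2 impossible to satisfy; hence VERB.
At position 5, choosing VERB makes rule 1 impossible to satisfy; hence PREP.
At position 7, choosing CONJ makes rule 3 impossible to satisfy; hence PREP.
At position 1, choosing CONJ makes rule 3 impossible to satisfy; hence PREP.
The unique satisfying tagging is: PREP CONJ ADV VERB PREP PREP PREP CONJ VERB ADV.
Verifying each rule — rule 1 holds; rule 2 holds; rule 3 holds.

PREP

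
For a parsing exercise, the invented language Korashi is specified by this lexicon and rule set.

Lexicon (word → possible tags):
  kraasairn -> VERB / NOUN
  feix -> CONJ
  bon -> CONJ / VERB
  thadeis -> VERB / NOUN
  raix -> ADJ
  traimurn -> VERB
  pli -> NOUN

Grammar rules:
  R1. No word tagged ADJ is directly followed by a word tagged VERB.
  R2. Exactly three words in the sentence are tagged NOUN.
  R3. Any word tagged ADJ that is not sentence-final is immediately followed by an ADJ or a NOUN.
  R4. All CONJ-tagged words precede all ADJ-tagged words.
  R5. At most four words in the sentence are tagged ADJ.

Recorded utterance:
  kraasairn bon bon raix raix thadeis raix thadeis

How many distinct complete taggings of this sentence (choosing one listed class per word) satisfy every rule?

Candidates per position — 1:kraasairn {VERB,NOUN}; 2:bon {CONJ,VERB}; 3:bon {CONJ,VERB}; 4:raix {ADJ}; 5:raix {ADJ}; 6:thadeis {VERB,NOUN}; 7:raix {ADJ}; 8:thadeis {VERB,NOUN}.
There are 32 candidate sequences in total.
The sequences that satisfy every rule: NOUN CONJ CONJ ADJ ADJ NOUN ADJ NOUN; NOUN CONJ VERB ADJ ADJ NOUN ADJ NOUN; NOUN VERB CONJ ADJ ADJ NOUN ADJ NOUN; NOUN VERB VERB ADJ ADJ NOUN ADJ NOUN.
Count = 4.

4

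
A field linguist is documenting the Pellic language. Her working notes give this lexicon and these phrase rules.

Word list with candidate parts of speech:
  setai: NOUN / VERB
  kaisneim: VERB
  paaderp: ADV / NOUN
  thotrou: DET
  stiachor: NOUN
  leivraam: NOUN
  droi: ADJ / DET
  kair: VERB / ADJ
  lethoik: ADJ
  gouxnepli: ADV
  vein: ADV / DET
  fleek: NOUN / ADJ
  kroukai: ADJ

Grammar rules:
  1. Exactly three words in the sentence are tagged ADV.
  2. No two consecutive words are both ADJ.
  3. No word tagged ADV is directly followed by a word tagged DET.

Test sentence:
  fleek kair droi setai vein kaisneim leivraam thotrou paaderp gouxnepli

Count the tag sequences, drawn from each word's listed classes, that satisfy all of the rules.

10

Candidates per position — 1:fleek {NOUN,ADJ}; 2:kair {VERB,ADJ}; 3:droi {ADJ,DET}; 4:setai {NOUN,VERB}; 5:vein {ADV,DET}; 6:kaisneim {VERB}; 7:leivraam {NOUN}; 8:thotrou {DET}; 9:paaderp {ADV,NOUN}; 10:gouxnepli {ADV}.
There are 64 candidate sequences in total.
Checking each against the rules leaves 10 sequences.
Count = 10.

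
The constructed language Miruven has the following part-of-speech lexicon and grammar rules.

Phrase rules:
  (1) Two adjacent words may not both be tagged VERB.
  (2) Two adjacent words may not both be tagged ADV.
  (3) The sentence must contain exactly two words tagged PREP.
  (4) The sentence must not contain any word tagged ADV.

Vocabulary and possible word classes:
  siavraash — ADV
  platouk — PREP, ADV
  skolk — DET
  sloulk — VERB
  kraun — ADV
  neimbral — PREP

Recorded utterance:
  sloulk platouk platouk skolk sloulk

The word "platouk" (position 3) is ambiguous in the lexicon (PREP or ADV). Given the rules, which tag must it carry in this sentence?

Candidates per position — 1:sloulk {VERB}; 2:platouk {PREP,ADV}; 3:platouk {PREP,ADV}; 4:skolk {DET}; 5:sloulk {VERB}.
Word 2 cannot be ADV — rule 3 would then fail for every completion. It is PREP.
Word 3 cannot be ADV — rule 3 would then fail for every completion. It is PREP.
So the tagging must be: VERB PREP PREP DET VERB.
Rule-by-rule: rule 1 ok; rule 2 ok; rule 3 ok; rule 4 ok.

PREP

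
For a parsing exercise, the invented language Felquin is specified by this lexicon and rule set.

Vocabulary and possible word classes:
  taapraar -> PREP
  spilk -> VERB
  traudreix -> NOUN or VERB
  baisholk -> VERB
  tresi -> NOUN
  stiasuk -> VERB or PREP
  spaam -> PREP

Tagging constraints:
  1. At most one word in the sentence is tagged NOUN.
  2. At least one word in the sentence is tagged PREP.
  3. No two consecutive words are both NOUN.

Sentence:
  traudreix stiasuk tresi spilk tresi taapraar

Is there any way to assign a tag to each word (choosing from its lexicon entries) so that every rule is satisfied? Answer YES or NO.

NO

Candidates per position — 1:traudreix {NOUN,VERB}; 2:stiasuk {VERB,PREP}; 3:tresi {NOUN}; 4:spilk {VERB}; 5:tresi {NOUN}; 6:taapraar {PREP}.
Rule 1 cannot be satisfied by any choice of tags from the lexicon.
So there is no consistent tagging.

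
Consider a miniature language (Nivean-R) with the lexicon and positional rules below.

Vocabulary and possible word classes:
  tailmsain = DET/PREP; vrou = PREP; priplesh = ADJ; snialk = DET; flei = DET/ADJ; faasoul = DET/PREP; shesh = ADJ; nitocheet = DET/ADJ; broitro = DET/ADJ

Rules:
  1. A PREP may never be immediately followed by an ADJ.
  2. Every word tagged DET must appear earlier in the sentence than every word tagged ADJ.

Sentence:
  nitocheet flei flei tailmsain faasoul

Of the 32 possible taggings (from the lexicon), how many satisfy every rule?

Candidates per position — 1:nitocheet {DET,ADJ}; 2:flei {DET,ADJ}; 3:flei {DET,ADJ}; 4:tailmsain {DET,PREP}; 5:faasoul {DET,PREP}.
There are 32 candidate sequences in total.
Checking each against the rules leaves 7 sequences.
Count = 7.

7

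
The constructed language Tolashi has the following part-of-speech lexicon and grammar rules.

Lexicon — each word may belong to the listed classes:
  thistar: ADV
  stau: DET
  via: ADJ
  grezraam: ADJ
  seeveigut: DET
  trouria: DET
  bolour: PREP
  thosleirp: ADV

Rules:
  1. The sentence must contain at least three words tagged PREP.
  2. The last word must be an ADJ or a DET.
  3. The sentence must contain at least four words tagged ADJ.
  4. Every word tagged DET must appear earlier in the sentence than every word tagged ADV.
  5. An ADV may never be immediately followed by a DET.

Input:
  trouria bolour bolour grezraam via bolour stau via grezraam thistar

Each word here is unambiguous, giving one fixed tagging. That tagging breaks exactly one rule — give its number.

Fixed tagging: DET PREP PREP ADJ ADJ PREP DET ADJ ADJ ADV.
Rule check: R1 ✓, R2 ✗, R3 ✓, R4 ✓, R5 ✓.
Only rule 2 fails.

2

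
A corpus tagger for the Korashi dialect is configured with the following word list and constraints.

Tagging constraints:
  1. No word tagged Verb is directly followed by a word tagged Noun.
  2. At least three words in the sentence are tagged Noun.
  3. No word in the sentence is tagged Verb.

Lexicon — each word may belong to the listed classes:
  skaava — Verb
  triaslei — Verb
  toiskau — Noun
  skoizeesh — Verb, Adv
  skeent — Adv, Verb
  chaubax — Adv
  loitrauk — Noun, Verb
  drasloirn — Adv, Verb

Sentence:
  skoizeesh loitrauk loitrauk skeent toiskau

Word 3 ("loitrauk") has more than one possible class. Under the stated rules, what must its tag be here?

Candidates per position — 1:skoizeesh {Verb,Adv}; 2:loitrauk {Noun,Verb}; 3:loitrauk {Noun,Verb}; 4:skeent {Adv,Verb}; 5:toiskau {Noun}.
At position 1, choosing Verb makes rule 3 impossible to satisfy; hence Adv.
At position 2, choosing Verb makes rule 2 impossible to satisfy; hence Noun.
At position 3, choosing Verb makes rule 2 impossible to satisfy; hence Noun.
At position 4, choosing Verb makes rule 1 impossible to satisfy; hence Adv.
The unique satisfying tagging is: Adv Noun Noun Adv Noun.
Check: rule 1 satisfied; rule 2 satisfied; rule 3 satisfied.

Noun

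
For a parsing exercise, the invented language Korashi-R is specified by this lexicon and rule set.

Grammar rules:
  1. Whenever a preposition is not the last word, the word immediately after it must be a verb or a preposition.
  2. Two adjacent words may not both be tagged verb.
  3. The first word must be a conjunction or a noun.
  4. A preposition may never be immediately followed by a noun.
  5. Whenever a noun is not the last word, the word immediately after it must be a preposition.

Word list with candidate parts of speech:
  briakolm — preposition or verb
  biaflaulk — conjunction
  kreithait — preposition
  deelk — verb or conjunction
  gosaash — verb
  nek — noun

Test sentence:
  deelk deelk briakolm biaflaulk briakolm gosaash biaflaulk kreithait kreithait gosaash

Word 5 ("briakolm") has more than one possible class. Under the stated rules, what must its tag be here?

preposition

Candidates per position — 1:deelk {verb,conjunction}; 2:deelk {verb,conjunction}; 3:briakolm {preposition,verb}; 4:biaflaulk {conjunction}; 5:briakolm {preposition,verb}; 6:gosaash {verb}; 7:biaflaulk {conjunction}; 8:kreithait {preposition}; 9:kreithait {preposition}; 10:gosaash {verb}.
Position 1: tagging it verb would leave rule 3 unsatisfiable, so it must be conjunction.
Position 3: tagging it preposition would leave rule 1 unsatisfiable, so it must be verb.
Position 5: tagging it verb would leave rule 2 unsatisfiable, so it must be preposition.
Position 2: tagging it verb would leave rule 2 unsatisfiable, so it must be conjunction.
The unique satisfying tagging is: conjunction conjunction verb conjunction preposition verb conjunction preposition preposition verb.
Verifying each rule — rule 1 holds; rule 2 holds; rule 3 holds; rule 4 holds; rule 5 holds.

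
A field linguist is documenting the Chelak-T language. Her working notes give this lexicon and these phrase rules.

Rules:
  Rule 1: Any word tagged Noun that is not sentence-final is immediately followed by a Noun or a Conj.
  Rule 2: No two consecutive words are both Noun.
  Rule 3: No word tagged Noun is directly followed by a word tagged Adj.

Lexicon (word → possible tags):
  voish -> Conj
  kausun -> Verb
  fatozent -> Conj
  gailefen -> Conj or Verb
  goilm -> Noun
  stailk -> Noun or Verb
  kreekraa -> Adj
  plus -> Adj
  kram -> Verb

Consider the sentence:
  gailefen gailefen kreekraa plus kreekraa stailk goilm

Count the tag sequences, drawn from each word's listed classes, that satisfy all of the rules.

Candidates per position — 1:gailefen {Conj,Verb}; 2:gailefen {Conj,Verb}; 3:kreekraa {Adj}; 4:plus {Adj}; 5:kreekraa {Adj}; 6:stailk {Noun,Verb}; 7:goilm {Noun}.
There are 8 candidate sequences in total.
The sequences that satisfy every rule: Conj Conj Adj Adj Adj Verb Noun; Conj Verb Adj Adj Adj Verb Noun; Verb Conj Adj Adj Adj Verb Noun; Verb Verb Adj Adj Adj Verb Noun.
Count = 4.

4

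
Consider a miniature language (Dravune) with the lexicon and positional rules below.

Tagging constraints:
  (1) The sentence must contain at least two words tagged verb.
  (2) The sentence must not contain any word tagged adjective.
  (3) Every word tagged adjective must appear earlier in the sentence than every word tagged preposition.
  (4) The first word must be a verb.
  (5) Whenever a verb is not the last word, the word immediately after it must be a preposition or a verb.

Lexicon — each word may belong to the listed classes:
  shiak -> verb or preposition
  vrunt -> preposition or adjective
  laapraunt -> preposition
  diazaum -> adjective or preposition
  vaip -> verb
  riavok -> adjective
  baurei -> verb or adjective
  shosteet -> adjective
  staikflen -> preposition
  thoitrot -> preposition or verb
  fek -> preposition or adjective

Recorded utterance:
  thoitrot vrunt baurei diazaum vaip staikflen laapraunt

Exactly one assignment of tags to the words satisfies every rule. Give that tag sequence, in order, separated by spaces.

verb preposition verb preposition verb preposition preposition

Candidates per position — 1:thoitrot {preposition,verb}; 2:vrunt {preposition,adjective}; 3:baurei {verb,adjective}; 4:diazaum {adjective,preposition}; 5:vaip {verb}; 6:staikflen {preposition}; 7:laapraunt {preposition}.
Word 1 cannot be preposition — rule 4 would then fail for every completion. It is verb.
Word 2 cannot be adjective — rule 2 would then fail for every completion. It is preposition.
Word 3 cannot be adjective — rule 2 would then fail for every completion. It is verb.
Word 4 cannot be adjective — rule 2 would then fail for every completion. It is preposition.
The only consistent sequence is: verb preposition verb preposition verb preposition preposition.
Check: rule 1 ok; rule 2 ok; rule 3 ok; rule 4 ok; rule 5 ok.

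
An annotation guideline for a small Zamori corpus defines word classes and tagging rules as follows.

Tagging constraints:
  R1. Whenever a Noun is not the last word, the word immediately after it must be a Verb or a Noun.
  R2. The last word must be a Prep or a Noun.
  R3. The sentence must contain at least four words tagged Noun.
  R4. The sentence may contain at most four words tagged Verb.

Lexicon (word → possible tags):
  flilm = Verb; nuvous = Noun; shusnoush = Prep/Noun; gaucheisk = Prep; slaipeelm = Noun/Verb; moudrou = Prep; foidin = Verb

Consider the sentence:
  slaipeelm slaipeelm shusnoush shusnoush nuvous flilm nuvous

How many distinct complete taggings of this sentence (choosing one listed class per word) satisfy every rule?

5

Candidates per position — 1:slaipeelm {Noun,Verb}; 2:slaipeelm {Noun,Verb}; 3:shusnoush {Prep,Noun}; 4:shusnoush {Prep,Noun}; 5:nuvous {Noun}; 6:flilm {Verb}; 7:nuvous {Noun}.
There are 16 candidate sequences in total.
The sequences that satisfy every rule: Noun Noun Noun Noun Noun Verb Noun; Noun Verb Prep Noun Noun Verb Noun; Noun Verb Noun Noun Noun Verb Noun; Verb Noun Noun Noun Noun Verb Noun; Verb Verb Noun Noun Noun Verb Noun.
Count = 5.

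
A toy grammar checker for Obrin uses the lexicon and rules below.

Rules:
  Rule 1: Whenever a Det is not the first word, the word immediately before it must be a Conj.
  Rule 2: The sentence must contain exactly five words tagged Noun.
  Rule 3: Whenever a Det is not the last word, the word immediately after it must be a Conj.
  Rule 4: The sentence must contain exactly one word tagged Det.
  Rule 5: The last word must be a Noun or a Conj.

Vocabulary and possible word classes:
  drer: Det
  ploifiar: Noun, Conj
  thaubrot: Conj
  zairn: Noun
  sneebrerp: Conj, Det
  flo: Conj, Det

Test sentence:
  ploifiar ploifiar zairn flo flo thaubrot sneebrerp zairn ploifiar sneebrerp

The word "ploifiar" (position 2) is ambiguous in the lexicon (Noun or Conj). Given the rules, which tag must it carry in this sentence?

Candidates per position — 1:ploifiar {Noun,Conj}; 2:ploifiar {Noun,Conj}; 3:zairn {Noun}; 4:flo {Conj,Det}; 5:flo {Conj,Det}; 6:thaubrot {Conj}; 7:sneebrerp {Conj,Det}; 8:zairn {Noun}; 9:ploifiar {Noun,Conj}; 10:sneebrerp {Conj,Det}.
Position 1: Conj is ruled out by rule 2; that leaves Noun.
Position 2: Conj is ruled out by rule 2; that leaves Noun.
Position 4: Det is ruled out by rule 1; that leaves Conj.
Position 7: Det is ruled out by rule 3; that leaves Conj.
Position 9: Conj is ruled out by rule 2; that leaves Noun.
Position 10: Det is ruled out by rule 1; that leaves Conj.
Position 5: Conj is ruled out by rule 4; that leaves Det.
The unique satisfying tagging is: Noun Noun Noun Conj Det Conj Conj Noun Noun Conj.
Verifying each rule — rule 1 satisfied; rule 2 satisfied; rule 3 satisfied; rule 4 satisfied; rule 5 satisfied.

Noun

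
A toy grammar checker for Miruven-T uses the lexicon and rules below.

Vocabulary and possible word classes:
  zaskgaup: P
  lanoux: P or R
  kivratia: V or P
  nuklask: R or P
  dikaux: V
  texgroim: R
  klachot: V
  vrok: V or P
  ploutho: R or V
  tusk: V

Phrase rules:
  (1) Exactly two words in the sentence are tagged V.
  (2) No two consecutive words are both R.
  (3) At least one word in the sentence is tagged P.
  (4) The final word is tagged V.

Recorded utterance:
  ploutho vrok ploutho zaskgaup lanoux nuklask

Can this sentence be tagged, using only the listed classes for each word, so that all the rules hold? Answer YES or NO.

NO

Candidates per position — 1:ploutho {R,V}; 2:vrok {V,P}; 3:ploutho {R,V}; 4:zaskgaup {P}; 5:lanoux {P,R}; 6:nuklask {R,P}.
Rule 4 cannot be satisfied by any choice of tags from the lexicon.
So there is no consistent tagging.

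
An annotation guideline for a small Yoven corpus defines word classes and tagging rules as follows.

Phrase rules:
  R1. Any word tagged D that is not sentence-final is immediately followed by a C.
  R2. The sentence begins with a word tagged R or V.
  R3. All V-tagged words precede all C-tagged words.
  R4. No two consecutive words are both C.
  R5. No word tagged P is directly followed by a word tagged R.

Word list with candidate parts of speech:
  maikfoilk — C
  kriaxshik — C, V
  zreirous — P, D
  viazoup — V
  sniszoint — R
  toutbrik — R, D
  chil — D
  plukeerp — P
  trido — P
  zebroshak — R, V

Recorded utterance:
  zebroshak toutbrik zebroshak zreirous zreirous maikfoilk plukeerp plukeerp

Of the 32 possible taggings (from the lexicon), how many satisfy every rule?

8

Candidates per position — 1:zebroshak {R,V}; 2:toutbrik {R,D}; 3:zebroshak {R,V}; 4:zreirous {P,D}; 5:zreirous {P,D}; 6:maikfoilk {C}; 7:plukeerp {P}; 8:plukeerp {P}.
There are 32 candidate sequences in total.
Checking each against the rules leaves 8 sequences.
Count = 8.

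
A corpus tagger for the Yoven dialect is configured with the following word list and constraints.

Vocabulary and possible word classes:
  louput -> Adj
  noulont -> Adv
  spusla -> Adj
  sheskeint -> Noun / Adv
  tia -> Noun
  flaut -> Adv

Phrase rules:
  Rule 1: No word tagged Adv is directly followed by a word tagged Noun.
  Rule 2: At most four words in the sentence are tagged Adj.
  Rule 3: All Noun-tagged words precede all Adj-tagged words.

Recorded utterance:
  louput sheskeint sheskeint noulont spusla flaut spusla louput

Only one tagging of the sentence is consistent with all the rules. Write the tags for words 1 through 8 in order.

Candidates per position — 1:louput {Adj}; 2:sheskeint {Noun,Adv}; 3:sheskeint {Noun,Adv}; 4:noulont {Adv}; 5:spusla {Adj}; 6:flaut {Adv}; 7:spusla {Adj}; 8:louput {Adj}.
If word 2 were Noun, no tagging could satisfy rule 3; so word 2 is Adv.
If word 3 were Noun, no tagging could satisfy rule 1; so word 3 is Adv.
That leaves exactly one tagging: Adj Adv Adv Adv Adj Adv Adj Adj.
Checking: rule 1 holds; rule 2 holds; rule 3 holds.

Adj Adv Adv Adv Adj Adv Adj Adj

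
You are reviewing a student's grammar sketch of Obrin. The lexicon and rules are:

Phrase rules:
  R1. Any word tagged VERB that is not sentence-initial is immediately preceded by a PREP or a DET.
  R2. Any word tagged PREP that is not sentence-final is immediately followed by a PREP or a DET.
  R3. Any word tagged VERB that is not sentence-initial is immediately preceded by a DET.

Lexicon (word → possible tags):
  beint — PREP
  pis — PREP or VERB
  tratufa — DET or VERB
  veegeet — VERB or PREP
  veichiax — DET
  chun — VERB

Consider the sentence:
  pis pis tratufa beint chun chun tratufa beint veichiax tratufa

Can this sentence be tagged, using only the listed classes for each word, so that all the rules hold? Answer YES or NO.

Candidates per position — 1:pis {PREP,VERB}; 2:pis {PREP,VERB}; 3:tratufa {DET,VERB}; 4:beint {PREP}; 5:chun {VERB}; 6:chun {VERB}; 7:tratufa {DET,VERB}; 8:beint {PREP}; 9:veichiax {DET}; 10:tratufa {DET,VERB}.
Rule 1 cannot be satisfied by any choice of tags from the lexicon.
So there is no consistent tagging.

NO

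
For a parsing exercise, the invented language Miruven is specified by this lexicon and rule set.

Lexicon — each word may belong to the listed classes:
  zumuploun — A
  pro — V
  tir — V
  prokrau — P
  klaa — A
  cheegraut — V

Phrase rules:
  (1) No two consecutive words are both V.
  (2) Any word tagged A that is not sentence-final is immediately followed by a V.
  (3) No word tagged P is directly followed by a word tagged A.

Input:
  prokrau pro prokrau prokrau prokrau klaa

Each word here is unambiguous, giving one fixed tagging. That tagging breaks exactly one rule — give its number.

Fixed tagging: P V P P P A.
Rule check: R1 holds, R2 holds, R3 violated.
Only rule 3 fails.

3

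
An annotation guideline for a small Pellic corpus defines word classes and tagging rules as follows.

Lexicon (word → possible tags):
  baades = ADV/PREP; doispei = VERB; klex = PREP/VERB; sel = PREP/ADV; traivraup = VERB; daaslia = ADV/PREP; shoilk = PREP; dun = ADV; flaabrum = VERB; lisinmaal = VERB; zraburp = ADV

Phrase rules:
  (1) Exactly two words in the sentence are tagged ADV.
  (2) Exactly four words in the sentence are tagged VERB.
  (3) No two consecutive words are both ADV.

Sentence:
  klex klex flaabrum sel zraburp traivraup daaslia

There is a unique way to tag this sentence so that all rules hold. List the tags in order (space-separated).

Candidates per position — 1:klex {PREP,VERB}; 2:klex {PREP,VERB}; 3:flaabrum {VERB}; 4:sel {PREP,ADV}; 5:zraburp {ADV}; 6:traivraup {VERB}; 7:daaslia {ADV,PREP}.
If word 1 were PREP, no tagging could satisfy rule 2; so word 1 is VERB.
If word 2 were PREP, no tagging could satisfy rule 2; so word 2 is VERB.
If word 4 were ADV, no tagging could satisfy rule 3; so word 4 is PREP.
If word 7 were PREP, no tagging could satisfy rule 1; so word 7 is ADV.
That leaves exactly one tagging: VERB VERB VERB PREP ADV VERB ADV.
Check: rule 1 ✓; rule 2 ✓; rule 3 ✓.

VERB VERB VERB PREP ADV VERB ADV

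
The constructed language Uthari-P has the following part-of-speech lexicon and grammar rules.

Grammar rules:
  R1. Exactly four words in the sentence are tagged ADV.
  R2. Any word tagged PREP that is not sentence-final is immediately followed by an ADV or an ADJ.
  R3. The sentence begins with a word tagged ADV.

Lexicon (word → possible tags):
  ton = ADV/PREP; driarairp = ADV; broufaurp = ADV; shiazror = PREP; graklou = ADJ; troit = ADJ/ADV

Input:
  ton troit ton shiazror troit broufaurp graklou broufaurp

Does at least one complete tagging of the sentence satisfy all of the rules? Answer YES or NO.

YES

Candidates per position — 1:ton {ADV,PREP}; 2:troit {ADJ,ADV}; 3:ton {ADV,PREP}; 4:shiazror {PREP}; 5:troit {ADJ,ADV}; 6:broufaurp {ADV}; 7:graklou {ADJ}; 8:broufaurp {ADV}.
One satisfying assignment: ADV ADJ ADV PREP ADJ ADV ADJ ADV.
Check: rule 1 satisfied; rule 2 satisfied; rule 3 satisfied.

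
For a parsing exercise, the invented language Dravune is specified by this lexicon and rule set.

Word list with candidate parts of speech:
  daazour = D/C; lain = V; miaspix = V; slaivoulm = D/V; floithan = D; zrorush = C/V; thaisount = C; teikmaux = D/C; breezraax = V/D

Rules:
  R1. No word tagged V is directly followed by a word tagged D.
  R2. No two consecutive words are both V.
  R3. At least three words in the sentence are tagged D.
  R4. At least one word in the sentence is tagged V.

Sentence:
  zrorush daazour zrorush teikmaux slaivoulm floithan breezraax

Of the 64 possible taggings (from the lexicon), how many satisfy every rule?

10

Candidates per position — 1:zrorush {C,V}; 2:daazour {D,C}; 3:zrorush {C,V}; 4:teikmaux {D,C}; 5:slaivoulm {D,V}; 6:floithan {D}; 7:breezraax {V,D}.
There are 64 candidate sequences in total.
Checking each against the rules leaves 10 sequences.
Count = 10.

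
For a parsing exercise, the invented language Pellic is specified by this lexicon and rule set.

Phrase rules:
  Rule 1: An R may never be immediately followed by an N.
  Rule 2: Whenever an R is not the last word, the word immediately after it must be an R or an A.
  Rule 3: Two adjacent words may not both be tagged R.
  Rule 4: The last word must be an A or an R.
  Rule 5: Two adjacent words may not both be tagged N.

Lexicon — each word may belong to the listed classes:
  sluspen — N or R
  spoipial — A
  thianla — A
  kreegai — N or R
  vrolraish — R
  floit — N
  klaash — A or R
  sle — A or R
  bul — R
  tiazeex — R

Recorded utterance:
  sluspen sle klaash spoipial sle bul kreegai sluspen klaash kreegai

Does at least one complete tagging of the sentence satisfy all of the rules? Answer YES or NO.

NO

Candidates per position — 1:sluspen {N,R}; 2:sle {A,R}; 3:klaash {A,R}; 4:spoipial {A}; 5:sle {A,R}; 6:bul {R}; 7:kreegai {N,R}; 8:sluspen {N,R}; 9:klaash {A,R}; 10:kreegai {N,R}.
Every candidate sequence violates at least one rule; no consistent tagging exists.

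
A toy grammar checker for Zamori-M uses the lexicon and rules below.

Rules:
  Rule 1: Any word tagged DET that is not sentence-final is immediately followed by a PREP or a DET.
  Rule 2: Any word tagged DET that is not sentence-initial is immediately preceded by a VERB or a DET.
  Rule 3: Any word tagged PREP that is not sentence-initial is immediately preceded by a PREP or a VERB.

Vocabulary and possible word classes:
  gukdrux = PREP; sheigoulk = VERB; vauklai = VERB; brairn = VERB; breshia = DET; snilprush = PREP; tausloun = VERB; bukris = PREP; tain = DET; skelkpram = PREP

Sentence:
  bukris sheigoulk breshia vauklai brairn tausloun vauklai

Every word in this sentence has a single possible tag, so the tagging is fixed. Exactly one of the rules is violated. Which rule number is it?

1

Fixed tagging: PREP VERB DET VERB VERB VERB VERB.
Checking each rule: R1 ✗, R2 ✓, R3 ✓.
Only rule 1 fails.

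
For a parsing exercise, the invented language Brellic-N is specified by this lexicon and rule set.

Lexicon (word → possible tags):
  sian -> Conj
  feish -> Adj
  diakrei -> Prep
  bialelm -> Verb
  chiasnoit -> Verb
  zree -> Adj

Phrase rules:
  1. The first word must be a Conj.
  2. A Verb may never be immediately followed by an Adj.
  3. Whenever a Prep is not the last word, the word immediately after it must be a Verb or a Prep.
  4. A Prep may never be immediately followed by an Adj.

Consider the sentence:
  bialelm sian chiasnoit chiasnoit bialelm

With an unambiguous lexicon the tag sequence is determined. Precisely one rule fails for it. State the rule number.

Fixed tagging: Verb Conj Verb Verb Verb.
Checking each rule: R1 ✗, R2 ✓, R3 ✓, R4 ✓.
Only rule 1 fails.

1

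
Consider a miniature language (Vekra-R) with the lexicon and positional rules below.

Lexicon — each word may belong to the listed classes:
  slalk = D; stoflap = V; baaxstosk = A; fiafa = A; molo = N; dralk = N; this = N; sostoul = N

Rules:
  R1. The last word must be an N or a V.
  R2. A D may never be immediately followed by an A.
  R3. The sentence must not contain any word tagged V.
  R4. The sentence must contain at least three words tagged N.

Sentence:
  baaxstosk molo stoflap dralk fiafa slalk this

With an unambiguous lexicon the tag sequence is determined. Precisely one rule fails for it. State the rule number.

3

Fixed tagging: A N V N A D N.
Applying the rules: R1 ok, R2 ok, R3 fails, R4 ok.
Only rule 3 fails.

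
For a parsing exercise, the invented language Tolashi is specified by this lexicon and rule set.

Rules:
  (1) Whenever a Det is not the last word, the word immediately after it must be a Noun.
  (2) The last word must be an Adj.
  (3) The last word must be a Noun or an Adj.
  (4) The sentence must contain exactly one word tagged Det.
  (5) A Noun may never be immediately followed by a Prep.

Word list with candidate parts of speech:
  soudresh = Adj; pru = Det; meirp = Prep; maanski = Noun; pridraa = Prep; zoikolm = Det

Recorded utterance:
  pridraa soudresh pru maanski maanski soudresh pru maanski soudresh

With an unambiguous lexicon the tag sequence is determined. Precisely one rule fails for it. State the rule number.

Fixed tagging: Prep Adj Det Noun Noun Adj Det Noun Adj.
Checking each rule: R1 pass, R2 pass, R3 pass, R4 fail, R5 pass.
Only rule 4 fails.

4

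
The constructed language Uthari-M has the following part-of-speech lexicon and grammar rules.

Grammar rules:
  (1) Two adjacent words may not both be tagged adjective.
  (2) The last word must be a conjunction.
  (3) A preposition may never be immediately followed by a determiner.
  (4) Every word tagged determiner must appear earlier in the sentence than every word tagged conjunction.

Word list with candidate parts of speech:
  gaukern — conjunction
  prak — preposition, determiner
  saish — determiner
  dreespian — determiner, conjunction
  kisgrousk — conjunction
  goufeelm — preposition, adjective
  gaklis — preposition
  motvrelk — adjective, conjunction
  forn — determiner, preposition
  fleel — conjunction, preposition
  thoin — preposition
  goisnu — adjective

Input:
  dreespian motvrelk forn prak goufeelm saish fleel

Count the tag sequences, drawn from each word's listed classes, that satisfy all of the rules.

3

Candidates per position — 1:dreespian {determiner,conjunction}; 2:motvrelk {adjective,conjunction}; 3:forn {determiner,preposition}; 4:prak {preposition,determiner}; 5:goufeelm {preposition,adjective}; 6:saish {determiner}; 7:fleel {conjunction,preposition}.
There are 64 candidate sequences in total.
The sequences that satisfy every rule: determiner adjective determiner preposition adjective determiner conjunction; determiner adjective determiner determiner adjective determiner conjunction; determiner adjective preposition preposition adjective determiner conjunction.
Count = 3.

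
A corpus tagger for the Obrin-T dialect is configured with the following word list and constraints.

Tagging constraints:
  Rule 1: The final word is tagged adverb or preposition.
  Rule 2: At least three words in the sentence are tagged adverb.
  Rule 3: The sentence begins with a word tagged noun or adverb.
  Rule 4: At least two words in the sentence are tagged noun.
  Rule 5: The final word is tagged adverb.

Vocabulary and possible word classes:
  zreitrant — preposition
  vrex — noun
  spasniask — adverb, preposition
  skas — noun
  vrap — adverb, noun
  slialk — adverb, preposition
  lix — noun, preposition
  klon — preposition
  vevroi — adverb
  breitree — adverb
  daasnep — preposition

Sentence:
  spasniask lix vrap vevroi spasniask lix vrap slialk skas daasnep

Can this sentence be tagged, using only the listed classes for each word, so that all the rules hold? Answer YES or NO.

NO

Candidates per position — 1:spasniask {adverb,preposition}; 2:lix {noun,preposition}; 3:vrap {adverb,noun}; 4:vevroi {adverb}; 5:spasniask {adverb,preposition}; 6:lix {noun,preposition}; 7:vrap {adverb,noun}; 8:slialk {adverb,preposition}; 9:skas {noun}; 10:daasnep {preposition}.
Rule 5 cannot be satisfied by any choice of tags from the lexicon.
So there is no consistent tagging.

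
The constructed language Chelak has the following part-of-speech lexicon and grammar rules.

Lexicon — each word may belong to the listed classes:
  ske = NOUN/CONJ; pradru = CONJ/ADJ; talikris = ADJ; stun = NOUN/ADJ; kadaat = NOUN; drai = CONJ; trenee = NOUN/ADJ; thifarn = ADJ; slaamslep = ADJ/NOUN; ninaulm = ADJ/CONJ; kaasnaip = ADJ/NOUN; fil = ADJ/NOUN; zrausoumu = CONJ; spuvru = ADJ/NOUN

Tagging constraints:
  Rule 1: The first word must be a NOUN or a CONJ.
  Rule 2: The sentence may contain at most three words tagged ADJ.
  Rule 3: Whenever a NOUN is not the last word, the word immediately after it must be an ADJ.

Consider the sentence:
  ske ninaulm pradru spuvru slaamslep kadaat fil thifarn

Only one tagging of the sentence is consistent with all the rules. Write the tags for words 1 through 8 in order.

Candidates per position — 1:ske {NOUN,CONJ}; 2:ninaulm {ADJ,CONJ}; 3:pradru {CONJ,ADJ}; 4:spuvru {ADJ,NOUN}; 5:slaamslep {ADJ,NOUN}; 6:kadaat {NOUN}; 7:fil {ADJ,NOUN}; 8:thifarn {ADJ}.
Word 5 cannot be NOUN — rule 3 would then fail for every completion. It is ADJ.
Word 7 cannot be NOUN — rule 3 would then fail for every completion. It is ADJ.
Word 2 cannot be ADJ — rule 2 would then fail for every completion. It is CONJ.
Word 3 cannot be ADJ — rule 2 would then fail for every completion. It is CONJ.
Word 4 cannot be ADJ — rule 2 would then fail for every completion. It is NOUN.
Word 1 cannot be NOUN — rule 3 would then fail for every completion. It is CONJ.
That leaves exactly one tagging: CONJ CONJ CONJ NOUN ADJ NOUN ADJ ADJ.
Check: rule 1 satisfied; rule 2 satisfied; rule 3 satisfied.

CONJ CONJ CONJ NOUN ADJ NOUN ADJ ADJ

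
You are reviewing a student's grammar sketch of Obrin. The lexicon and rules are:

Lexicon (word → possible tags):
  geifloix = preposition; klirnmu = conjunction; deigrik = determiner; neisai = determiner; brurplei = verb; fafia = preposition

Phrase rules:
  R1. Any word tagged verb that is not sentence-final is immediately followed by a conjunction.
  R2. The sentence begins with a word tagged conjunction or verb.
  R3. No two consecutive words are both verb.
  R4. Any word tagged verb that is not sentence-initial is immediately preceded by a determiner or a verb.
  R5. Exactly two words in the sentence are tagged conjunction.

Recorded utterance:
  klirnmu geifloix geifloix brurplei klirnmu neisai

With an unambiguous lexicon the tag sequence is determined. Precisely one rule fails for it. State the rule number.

4

Fixed tagging: conjunction preposition preposition verb conjunction determiner.
Rule check: R1 holds, R2 holds, R3 holds, R4 violated, R5 holds.
Only rule 4 fails.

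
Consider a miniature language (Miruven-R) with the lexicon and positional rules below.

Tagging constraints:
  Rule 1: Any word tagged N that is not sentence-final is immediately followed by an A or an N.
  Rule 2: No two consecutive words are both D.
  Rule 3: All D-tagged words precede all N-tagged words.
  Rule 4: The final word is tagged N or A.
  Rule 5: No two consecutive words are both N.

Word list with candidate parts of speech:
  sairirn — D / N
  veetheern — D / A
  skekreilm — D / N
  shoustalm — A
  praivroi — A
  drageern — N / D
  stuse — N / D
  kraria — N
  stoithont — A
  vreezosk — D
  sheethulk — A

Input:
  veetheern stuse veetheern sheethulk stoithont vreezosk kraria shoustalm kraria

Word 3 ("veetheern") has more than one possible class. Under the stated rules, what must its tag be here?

A

Candidates per position — 1:veetheern {D,A}; 2:stuse {N,D}; 3:veetheern {D,A}; 4:sheethulk {A}; 5:stoithont {A}; 6:vreezosk {D}; 7:kraria {N}; 8:shoustalm {A}; 9:kraria {N}.
Word 2 cannot be N — rule 3 would then fail for every completion. It is D.
Word 3 cannot be D — rule 2 would then fail for every completion. It is A.
Word 1 cannot be D — rule 2 would then fail for every completion. It is A.
The only consistent sequence is: A D A A A D N A N.
Verifying each rule — rule 1 ✓; rule 2 ✓; rule 3 ✓; rule 4 ✓; rule 5 ✓.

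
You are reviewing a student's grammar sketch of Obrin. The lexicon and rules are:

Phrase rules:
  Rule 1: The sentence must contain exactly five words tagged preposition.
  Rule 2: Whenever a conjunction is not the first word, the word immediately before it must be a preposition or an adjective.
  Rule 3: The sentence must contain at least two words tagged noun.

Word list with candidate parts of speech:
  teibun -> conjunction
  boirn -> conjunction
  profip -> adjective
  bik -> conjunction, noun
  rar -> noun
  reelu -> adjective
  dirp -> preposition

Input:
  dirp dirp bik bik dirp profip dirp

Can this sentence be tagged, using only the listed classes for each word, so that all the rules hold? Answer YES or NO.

Candidates per position — 1:dirp {preposition}; 2:dirp {preposition}; 3:bik {conjunction,noun}; 4:bik {conjunction,noun}; 5:dirp {preposition}; 6:profip {adjective}; 7:dirp {preposition}.
Rule 1 cannot be satisfied by any choice of tags from the lexicon.
So there is no consistent tagging.

NO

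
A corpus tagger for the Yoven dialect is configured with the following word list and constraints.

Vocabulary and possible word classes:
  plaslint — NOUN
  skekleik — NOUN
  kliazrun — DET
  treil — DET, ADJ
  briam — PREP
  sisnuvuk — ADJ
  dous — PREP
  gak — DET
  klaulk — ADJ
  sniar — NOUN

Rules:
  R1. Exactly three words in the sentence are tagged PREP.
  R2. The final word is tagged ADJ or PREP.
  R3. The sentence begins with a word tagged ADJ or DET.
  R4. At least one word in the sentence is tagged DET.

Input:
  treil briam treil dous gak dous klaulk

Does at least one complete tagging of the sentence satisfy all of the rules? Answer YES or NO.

Candidates per position — 1:treil {DET,ADJ}; 2:briam {PREP}; 3:treil {DET,ADJ}; 4:dous {PREP}; 5:gak {DET}; 6:dous {PREP}; 7:klaulk {ADJ}.
One satisfying assignment: ADJ PREP DET PREP DET PREP ADJ.
Checking: rule 1 ok; rule 2 ok; rule 3 ok; rule 4 ok.

YES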